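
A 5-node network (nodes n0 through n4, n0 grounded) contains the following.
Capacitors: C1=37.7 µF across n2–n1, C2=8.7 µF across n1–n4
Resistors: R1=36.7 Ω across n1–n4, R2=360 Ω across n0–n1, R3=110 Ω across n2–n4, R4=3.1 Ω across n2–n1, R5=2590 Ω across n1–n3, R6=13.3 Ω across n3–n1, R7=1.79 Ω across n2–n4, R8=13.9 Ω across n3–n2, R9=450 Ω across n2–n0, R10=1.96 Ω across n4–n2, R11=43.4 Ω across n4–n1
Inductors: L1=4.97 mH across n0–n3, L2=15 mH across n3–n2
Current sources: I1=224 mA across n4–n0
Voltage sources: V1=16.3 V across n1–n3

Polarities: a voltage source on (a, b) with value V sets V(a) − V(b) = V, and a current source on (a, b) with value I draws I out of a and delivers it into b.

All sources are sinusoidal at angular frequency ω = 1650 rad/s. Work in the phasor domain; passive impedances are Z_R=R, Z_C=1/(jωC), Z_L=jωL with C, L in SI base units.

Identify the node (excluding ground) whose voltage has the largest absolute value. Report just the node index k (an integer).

1

Element admittances at ω=1650 rad/s:
  Y(C1) = 0.000+0.06221j S between n2,n1
  Y(R1) = 0.02725+0.000j S between n1,n4
  Y(L1) = 0.000-0.1219j S between n0,n3
  Y(R2) = 0.002778+0.000j S between n0,n1
  Y(R3) = 0.009091+0.000j S between n2,n4
  Y(R4) = 0.3226+0.000j S between n2,n1
  Y(R5) = 0.0003861+0.000j S between n1,n3
  Y(R6) = 0.07519+0.000j S between n3,n1
  Y(R7) = 0.5587+0.000j S between n2,n4
  Y(R8) = 0.07194+0.000j S between n3,n2
  Y(L2) = 0.000-0.04040j S between n3,n2
  Y(R9) = 0.002222+0.000j S between n2,n0
  Y(C2) = 0.000+0.01435j S between n1,n4
  I1: injects 0.224 A into n0 (from n4)
  Y(R10) = 0.5102+0.000j S between n4,n2
  Y(R11) = 0.02304+0.000j S between n4,n1
  V1: constraint V(n1)−V(n3) = 16.3
Assemble and solve the 5×5 MNA system:
  V(n1)=16.23-2.447j  V(n2)=13.17-0.7081j  V(n3)=-0.06864-2.447j  V(n4)=13.13-0.7461j
  i(V1)=-2.553+0.4182j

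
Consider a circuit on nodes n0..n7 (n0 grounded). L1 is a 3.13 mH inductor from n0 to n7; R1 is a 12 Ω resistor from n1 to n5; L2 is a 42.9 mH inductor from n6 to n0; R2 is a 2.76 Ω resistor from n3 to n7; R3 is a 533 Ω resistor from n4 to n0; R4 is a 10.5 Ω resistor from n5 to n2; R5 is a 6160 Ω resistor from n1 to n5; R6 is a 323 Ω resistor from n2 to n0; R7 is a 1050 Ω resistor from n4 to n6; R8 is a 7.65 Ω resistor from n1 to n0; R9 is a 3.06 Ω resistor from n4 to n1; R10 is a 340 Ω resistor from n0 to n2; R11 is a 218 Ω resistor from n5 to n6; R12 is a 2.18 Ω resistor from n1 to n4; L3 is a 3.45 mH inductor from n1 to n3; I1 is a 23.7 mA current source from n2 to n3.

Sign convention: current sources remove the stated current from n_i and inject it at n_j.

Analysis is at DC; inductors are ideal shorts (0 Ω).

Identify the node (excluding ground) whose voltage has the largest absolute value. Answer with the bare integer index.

2

Apply KCL at each of the 7 non-ground nodes and solve the resulting linear system.
Node n1: branches {R1, R5, R8, R9, R12, L3} → V_1 = 0.007629
Node n2: branches {R4, R6, R10, I1} → V_2 = -0.4512
Node n3: branches {R2, L3, I1} → V_3 = 0.007629
Node n4: branches {R3, R7, R9, R12} → V_4 = 0.007602
Node n5: branches {R1, R4, R5, R11} → V_5 = -0.2309
Node n6: branches {L2, R7, R11} → V_6 = 0.000
Node n7: branches {L1, R2} → V_7 = 0.000
Source currents: i(L1)=-0.002764, i(L2)=-0.001052, i(L3)=-0.02094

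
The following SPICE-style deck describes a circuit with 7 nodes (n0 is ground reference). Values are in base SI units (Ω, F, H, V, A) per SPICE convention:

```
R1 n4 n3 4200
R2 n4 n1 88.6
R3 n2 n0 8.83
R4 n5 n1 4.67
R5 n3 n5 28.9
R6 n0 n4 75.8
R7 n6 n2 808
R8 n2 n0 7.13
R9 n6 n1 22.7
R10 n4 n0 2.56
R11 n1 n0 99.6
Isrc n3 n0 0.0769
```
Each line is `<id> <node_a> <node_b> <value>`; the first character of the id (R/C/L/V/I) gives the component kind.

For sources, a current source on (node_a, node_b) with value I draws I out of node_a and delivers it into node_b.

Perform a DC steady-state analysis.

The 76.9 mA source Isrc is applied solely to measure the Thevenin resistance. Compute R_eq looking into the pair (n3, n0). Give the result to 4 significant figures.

R_eq = 77.18 Ω

Apply KCL at each of the 6 non-ground nodes and solve the resulting linear system.
Node n1: branches {R2, R4, R9, R11} → V_1 = -3.400
Node n2: branches {R3, R7, R8} → V_2 = -0.01607
Node n3: branches {R1, R5, Isrc} → V_3 = -5.935
Node n4: branches {R1, R2, R6, R10} → V_4 = -0.09580
Node n5: branches {R4, R5} → V_5 = -3.753
Node n6: branches {R7, R9} → V_6 = -3.308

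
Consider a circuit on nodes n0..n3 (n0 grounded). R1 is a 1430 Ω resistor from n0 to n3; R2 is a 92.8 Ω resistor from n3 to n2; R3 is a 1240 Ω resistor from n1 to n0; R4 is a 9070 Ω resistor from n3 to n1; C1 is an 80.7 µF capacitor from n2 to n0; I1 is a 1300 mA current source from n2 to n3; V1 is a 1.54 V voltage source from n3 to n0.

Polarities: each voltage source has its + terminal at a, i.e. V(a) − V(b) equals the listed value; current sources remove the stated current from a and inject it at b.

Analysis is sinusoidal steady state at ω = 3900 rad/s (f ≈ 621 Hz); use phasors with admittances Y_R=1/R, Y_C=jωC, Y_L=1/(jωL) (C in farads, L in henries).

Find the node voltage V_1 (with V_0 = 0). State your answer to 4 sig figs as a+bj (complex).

Element admittances at ω=3900 rad/s:
  Y(R1) = 0.0006993+0.000j S between n0,n3
  Y(R2) = 0.01078+0.000j S between n3,n2
  Y(R3) = 0.0008065+0.000j S between n1,n0
  Y(R4) = 0.0001103+0.000j S between n3,n1
  Y(C1) = 0.000+0.3147j S between n2,n0
  I1: injects 1.3 A into n3 (from n2)
  V1: constraint V(n3)−V(n0) = 1.54
Assemble and solve the 4×4 MNA system:
  V(n1)=0.1852+0.000j  V(n2)=-0.1395+4.073j  V(n3)=1.540+0.000j
  i(V1)=1.281+0.04389j

0.1852+0.000j V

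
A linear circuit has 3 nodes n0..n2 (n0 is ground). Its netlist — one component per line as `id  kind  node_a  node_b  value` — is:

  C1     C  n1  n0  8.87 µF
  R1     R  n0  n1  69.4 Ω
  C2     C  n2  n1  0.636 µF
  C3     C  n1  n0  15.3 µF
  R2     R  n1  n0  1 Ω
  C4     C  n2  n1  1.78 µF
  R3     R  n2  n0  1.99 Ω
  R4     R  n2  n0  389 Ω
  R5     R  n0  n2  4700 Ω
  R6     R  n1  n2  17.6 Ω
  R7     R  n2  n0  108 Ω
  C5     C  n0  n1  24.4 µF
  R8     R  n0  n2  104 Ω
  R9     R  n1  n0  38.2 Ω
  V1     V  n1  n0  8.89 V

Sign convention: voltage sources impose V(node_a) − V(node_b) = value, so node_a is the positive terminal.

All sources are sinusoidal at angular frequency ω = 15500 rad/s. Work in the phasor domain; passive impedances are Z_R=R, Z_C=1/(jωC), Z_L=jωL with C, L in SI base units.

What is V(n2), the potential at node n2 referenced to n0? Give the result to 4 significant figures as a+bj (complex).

Element admittances at ω=15500 rad/s:
  Y(C1) = 0.000+0.1375j S between n1,n0
  Y(R1) = 0.01441+0.000j S between n0,n1
  Y(C2) = 0.000+0.009858j S between n2,n1
  Y(C3) = 0.000+0.2371j S between n1,n0
  Y(R2) = 1.000+0.000j S between n1,n0
  Y(C4) = 0.000+0.02759j S between n2,n1
  Y(R3) = 0.5025+0.000j S between n2,n0
  Y(R4) = 0.002571+0.000j S between n2,n0
  Y(R5) = 0.0002128+0.000j S between n0,n2
  Y(R6) = 0.05682+0.000j S between n1,n2
  Y(R7) = 0.009259+0.000j S between n2,n0
  Y(C5) = 0.000+0.3782j S between n0,n1
  Y(R8) = 0.009615+0.000j S between n0,n2
  Y(R9) = 0.02618+0.000j S between n1,n0
  V1: constraint V(n1)−V(n0) = 8.89
Assemble and solve the 3×3 MNA system:
  V(n1)=8.890+0.000j  V(n2)=0.9026+0.5148j
  i(V1)=-9.724-6.963j

0.9026+0.5148j V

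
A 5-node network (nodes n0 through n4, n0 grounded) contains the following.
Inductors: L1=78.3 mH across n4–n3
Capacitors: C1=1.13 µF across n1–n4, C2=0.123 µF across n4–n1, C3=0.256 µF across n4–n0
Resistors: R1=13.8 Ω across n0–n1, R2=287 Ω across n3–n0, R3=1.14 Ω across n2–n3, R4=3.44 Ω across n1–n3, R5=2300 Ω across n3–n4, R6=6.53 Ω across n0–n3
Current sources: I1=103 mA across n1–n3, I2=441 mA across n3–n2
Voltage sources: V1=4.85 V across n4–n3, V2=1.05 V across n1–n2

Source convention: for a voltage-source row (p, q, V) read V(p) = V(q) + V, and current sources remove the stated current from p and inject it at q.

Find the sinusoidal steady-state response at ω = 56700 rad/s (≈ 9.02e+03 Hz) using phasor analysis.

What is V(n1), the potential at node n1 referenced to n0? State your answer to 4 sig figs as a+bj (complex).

Apply KCL at each of the 4 non-ground nodes and solve the resulting linear system.
Node n1: branches {C1, R1, C2, R4, I1, V2} → V_1 = 0.6947-0.1216j
Node n2: branches {R3, I2, V2} → V_2 = -0.3553-0.1216j
Node n3: branches {L1, R2, R3, R4, R5, I1, I2, R6, V1} → V_3 = -0.3548-0.3603j
Node n4: branches {L1, C1, C2, R5, C3, V1} → V_4 = 4.495-0.3603j
Source currents: i(V1)=-0.02430-0.3342j, i(V2)=-0.4415+0.2094j

0.6947-0.1216j V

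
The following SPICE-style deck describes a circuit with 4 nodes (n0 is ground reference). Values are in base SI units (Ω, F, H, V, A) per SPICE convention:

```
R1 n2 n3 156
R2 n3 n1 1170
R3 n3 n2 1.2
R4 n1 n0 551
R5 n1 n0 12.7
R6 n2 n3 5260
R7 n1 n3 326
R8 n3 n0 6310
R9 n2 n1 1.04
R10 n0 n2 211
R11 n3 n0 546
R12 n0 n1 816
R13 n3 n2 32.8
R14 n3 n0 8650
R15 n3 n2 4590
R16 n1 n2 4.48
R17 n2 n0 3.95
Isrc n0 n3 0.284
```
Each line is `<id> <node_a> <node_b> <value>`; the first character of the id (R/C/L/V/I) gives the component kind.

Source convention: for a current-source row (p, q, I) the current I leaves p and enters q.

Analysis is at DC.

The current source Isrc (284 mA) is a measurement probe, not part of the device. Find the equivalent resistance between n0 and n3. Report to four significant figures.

R_eq = 4.096 Ω

MNA unknowns: 3 node voltages V₁..V_3
R1: Y=0.006410 on G[2,3]
R2: Y=0.0008547 on G[3,1]
R3: Y=0.8333 on G[3,2]
R4: Y=0.001815 on G[1,0]
R5: Y=0.07874 on G[1,0]
R6: Y=0.0001901 on G[2,3]
R7: Y=0.003067 on G[1,3]
R8: Y=0.0001585 on G[3,0]
R9: Y=0.9615 on G[2,1]
R10: Y=0.004739 on G[0,2]
R11: Y=0.001832 on G[3,0]
R12: Y=0.001225 on G[0,1]
R13: Y=0.03049 on G[3,2]
R14: Y=0.0001156 on G[3,0]
R15: Y=0.0002179 on G[3,2]
R16: Y=0.2232 on G[1,2]
R17: Y=0.2532 on G[2,0]
Isrc: z[0]−=0.284, z[3]+=0.284
solve → V1=0.7885, V2=0.8417, V3=1.163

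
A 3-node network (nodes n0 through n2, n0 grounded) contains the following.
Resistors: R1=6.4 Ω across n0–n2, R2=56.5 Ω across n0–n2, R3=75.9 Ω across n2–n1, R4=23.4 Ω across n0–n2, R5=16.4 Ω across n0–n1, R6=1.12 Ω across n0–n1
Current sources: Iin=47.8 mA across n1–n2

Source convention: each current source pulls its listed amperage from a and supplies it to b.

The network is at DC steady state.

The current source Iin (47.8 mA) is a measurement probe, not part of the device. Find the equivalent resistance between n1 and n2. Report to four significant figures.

R_eq = 5.270 Ω

MNA unknowns: 2 node voltages V₁..V_2
R1: Y=0.1562 on G[0,2]
R2: Y=0.01770 on G[0,2]
R3: Y=0.01318 on G[2,1]
R4: Y=0.04274 on G[0,2]
R5: Y=0.06098 on G[0,1]
R6: Y=0.8929 on G[0,1]
Iin: z[1]−=0.0478, z[2]+=0.0478
solve → V1=-0.04663, V2=0.2053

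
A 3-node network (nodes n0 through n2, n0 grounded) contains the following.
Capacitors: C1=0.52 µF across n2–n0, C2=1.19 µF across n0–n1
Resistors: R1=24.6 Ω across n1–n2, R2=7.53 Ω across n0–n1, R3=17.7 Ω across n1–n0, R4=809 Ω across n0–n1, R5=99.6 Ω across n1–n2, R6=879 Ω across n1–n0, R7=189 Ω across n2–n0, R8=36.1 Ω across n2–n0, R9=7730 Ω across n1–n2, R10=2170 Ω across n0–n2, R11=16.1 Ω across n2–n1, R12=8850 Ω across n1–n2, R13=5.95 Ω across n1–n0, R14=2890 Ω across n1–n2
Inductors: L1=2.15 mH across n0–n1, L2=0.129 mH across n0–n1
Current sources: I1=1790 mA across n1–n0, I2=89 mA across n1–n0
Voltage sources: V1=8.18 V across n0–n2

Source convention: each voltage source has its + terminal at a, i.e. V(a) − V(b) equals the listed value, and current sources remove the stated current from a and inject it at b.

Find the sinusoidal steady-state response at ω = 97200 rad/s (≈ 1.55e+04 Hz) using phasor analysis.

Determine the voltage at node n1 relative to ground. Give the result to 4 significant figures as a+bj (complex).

-5.906+0.3886j V

MNA unknowns: 2 node voltages V₁..V_2 plus 1 source current (V1)
C1: Y=0.000+0.05054j on G[2,0]
R1: Y=0.04065+0.000j on G[1,2]
L1: Y=0.000-0.004785j on G[0,1]
R2: Y=0.1328+0.000j on G[0,1]
L2: Y=0.000-0.07975j on G[0,1]
R3: Y=0.05650+0.000j on G[1,0]
R4: Y=0.001236+0.000j on G[0,1]
R5: Y=0.01004+0.000j on G[1,2]
R6: Y=0.001138+0.000j on G[1,0]
C2: Y=0.000+0.1157j on G[0,1]
R7: Y=0.005291+0.000j on G[2,0]
R8: Y=0.02770+0.000j on G[2,0]
R9: Y=0.0001294+0.000j on G[1,2]
I1: z[1]−=1.79, z[0]+=1.79
R10: Y=0.0004608+0.000j on G[0,2]
R11: Y=0.06211+0.000j on G[2,1]
R12: Y=0.0001130+0.000j on G[1,2]
R13: Y=0.1681+0.000j on G[1,0]
I2: z[1]−=0.089, z[0]+=0.089
R14: Y=0.0003460+0.000j on G[1,2]
V1: row V0−V2=8.18, i_V1 at 0,2
solve → V1=-5.906+0.3886j, V2=-8.180+0.000j
aux → i_V1=-0.5315-0.4575j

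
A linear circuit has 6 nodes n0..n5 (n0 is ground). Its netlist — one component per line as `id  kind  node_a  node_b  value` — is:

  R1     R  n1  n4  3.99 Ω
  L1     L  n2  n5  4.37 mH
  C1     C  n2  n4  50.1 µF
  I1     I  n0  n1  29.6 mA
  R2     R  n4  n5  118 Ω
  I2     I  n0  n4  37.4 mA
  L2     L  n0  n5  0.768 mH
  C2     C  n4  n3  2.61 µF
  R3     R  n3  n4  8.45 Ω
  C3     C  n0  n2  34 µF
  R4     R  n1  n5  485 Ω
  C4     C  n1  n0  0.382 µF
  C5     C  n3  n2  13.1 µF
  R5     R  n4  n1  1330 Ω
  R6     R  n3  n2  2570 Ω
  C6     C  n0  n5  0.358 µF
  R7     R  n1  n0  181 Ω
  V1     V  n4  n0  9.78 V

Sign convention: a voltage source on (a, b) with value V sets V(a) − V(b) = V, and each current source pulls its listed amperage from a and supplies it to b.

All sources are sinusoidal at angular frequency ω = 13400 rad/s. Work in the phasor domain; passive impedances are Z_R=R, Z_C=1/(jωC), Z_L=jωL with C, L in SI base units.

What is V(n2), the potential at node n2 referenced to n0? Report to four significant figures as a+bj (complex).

6.123-0.2065j V

MNA unknowns: 5 node voltages V₁..V_5 plus 1 source current (V1)
R1: Y=0.2506+0.000j on G[1,4]
L1: Y=0.000-0.01708j on G[2,5]
C1: Y=0.000+0.6713j on G[2,4]
I1: z[0]−=0.0296, z[1]+=0.0296
R2: Y=0.008475+0.000j on G[4,5]
I2: z[0]−=0.0374, z[4]+=0.0374
L2: Y=0.000-0.09717j on G[0,5]
C2: Y=0.000+0.03497j on G[4,3]
R3: Y=0.1183+0.000j on G[3,4]
C3: Y=0.000+0.4556j on G[0,2]
R4: Y=0.002062+0.000j on G[1,5]
C4: Y=0.000+0.005119j on G[1,0]
C5: Y=0.000+0.1755j on G[3,2]
R5: Y=0.0007519+0.000j on G[4,1]
R6: Y=0.0003891+0.000j on G[3,2]
C6: Y=0.000+0.004797j on G[0,5]
R7: Y=0.005525+0.000j on G[1,0]
V1: row V4−V0=9.78, i_V1 at 4,0
solve → V1=9.612-0.1836j, V2=6.123-0.2065j, V3=7.537-1.430j, V4=9.780+0.000j, V5=1.036+0.8063j
aux → i_V1=-0.1556-2.742j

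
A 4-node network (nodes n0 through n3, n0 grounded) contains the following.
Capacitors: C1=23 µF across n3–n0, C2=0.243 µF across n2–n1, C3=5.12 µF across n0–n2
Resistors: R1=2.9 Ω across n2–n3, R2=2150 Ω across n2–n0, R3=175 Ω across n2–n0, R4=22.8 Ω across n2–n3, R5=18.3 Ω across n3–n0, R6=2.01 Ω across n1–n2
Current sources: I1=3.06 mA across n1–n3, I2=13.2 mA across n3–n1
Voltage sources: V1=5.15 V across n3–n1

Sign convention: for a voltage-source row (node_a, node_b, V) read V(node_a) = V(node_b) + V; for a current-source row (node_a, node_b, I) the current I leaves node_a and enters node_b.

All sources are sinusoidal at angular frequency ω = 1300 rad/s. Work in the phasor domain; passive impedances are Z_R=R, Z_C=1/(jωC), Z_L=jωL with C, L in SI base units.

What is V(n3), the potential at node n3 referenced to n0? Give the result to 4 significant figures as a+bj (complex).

0.3538+0.09996j V

MNA unknowns: 3 node voltages V₁..V_3 plus 1 source current (V1)
C1: Y=0.000+0.02990j on G[3,0]
R1: Y=0.3448+0.000j on G[2,3]
I1: z[1]−=0.00306, z[3]+=0.00306
R2: Y=0.0004651+0.000j on G[2,0]
R3: Y=0.005714+0.000j on G[2,0]
C2: Y=0.000+0.0003159j on G[2,1]
C3: Y=0.000+0.006656j on G[0,2]
R4: Y=0.04386+0.000j on G[2,3]
R5: Y=0.05464+0.000j on G[3,0]
I2: z[3]−=0.0132, z[1]+=0.0132
R6: Y=0.4975+0.000j on G[1,2]
V1: row V3−V1=5.15, i_V1 at 3,1
solve → V1=-4.796+0.09996j, V2=-2.519+0.1172j, V3=0.3538+0.09996j
aux → i_V1=-1.143-0.009321j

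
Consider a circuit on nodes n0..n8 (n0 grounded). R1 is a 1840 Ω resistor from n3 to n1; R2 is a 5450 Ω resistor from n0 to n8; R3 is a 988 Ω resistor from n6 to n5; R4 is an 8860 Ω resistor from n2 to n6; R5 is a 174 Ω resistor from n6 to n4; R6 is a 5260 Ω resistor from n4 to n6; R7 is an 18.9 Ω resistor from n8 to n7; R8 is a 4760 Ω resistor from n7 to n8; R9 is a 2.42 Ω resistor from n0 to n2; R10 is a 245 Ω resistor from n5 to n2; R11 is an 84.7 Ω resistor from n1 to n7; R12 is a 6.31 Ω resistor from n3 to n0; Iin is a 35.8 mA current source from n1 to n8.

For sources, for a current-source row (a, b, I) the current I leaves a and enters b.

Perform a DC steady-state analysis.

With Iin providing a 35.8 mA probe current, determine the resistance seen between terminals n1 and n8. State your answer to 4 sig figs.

Apply KCL at each of the 8 non-ground nodes and solve the resulting linear system.
Node n1: branches {R1, R11, Iin} → V_1 = -0.9247
Node n2: branches {R4, R9, R10} → V_2 = 0.000
Node n3: branches {R1, R12} → V_3 = -0.003160
Node n4: branches {R5, R6} → V_4 = 0.000
Node n5: branches {R3, R10} → V_5 = 0.000
Node n6: branches {R3, R4, R5, R6} → V_6 = 0.000
Node n7: branches {R7, R8, R11} → V_7 = 2.065
Node n8: branches {R2, R7, R8, Iin} → V_8 = 2.730

R_eq = 102.1 Ω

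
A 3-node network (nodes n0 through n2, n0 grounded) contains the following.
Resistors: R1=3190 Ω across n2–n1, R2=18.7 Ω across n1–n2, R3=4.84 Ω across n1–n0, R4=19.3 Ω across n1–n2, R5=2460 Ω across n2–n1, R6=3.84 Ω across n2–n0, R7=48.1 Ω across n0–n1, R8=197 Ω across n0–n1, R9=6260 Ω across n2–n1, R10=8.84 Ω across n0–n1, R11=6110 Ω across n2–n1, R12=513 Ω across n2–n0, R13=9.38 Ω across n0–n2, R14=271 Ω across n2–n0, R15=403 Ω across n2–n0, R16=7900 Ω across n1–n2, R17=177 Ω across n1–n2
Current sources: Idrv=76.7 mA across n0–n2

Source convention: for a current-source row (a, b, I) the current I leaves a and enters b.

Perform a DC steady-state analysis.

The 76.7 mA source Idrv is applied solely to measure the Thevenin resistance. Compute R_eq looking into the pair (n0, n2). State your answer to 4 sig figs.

Element admittances at DC:
  Y(R1) = 0.0003135 S between n2,n1
  Y(R2) = 0.05348 S between n1,n2
  Y(R3) = 0.2066 S between n1,n0
  Y(R4) = 0.05181 S between n1,n2
  Y(R5) = 0.0004065 S between n2,n1
  Y(R6) = 0.2604 S between n2,n0
  Y(R7) = 0.02079 S between n0,n1
  Y(R8) = 0.005076 S between n0,n1
  Y(R9) = 0.0001597 S between n2,n1
  Y(R10) = 0.1131 S between n0,n1
  Y(R11) = 0.0001637 S between n2,n1
  Y(R12) = 0.001949 S between n2,n0
  Y(R13) = 0.1066 S between n0,n2
  Y(R14) = 0.003690 S between n2,n0
  Y(R15) = 0.002481 S between n2,n0
  Y(R16) = 0.0001266 S between n1,n2
  Y(R17) = 0.005650 S between n1,n2
  Idrv: injects 0.0767 A into n2 (from n0)
Assemble and solve the 2×2 MNA system:
  V(n1)=0.04086  V(n2)=0.1668

R_eq = 2.175 Ω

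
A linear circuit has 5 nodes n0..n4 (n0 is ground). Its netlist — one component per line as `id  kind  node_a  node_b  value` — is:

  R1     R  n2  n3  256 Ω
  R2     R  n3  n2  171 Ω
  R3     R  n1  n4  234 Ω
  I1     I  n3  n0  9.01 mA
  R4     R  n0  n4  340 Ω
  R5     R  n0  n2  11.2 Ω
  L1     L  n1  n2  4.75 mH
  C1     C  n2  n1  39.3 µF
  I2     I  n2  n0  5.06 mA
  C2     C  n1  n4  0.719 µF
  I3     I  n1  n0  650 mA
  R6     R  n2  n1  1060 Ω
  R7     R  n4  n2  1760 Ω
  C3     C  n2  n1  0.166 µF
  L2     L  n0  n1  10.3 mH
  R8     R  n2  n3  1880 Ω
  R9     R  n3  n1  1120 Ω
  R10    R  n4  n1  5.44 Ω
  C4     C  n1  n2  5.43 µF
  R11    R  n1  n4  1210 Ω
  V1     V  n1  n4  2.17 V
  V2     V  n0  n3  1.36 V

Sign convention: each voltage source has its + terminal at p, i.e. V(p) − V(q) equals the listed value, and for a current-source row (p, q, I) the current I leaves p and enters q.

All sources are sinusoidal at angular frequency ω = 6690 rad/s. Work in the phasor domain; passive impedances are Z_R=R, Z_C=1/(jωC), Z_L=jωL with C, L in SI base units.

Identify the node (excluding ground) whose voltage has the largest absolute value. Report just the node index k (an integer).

4

Element admittances at ω=6690 rad/s:
  Y(R1) = 0.003906+0.000j S between n2,n3
  Y(R2) = 0.005848+0.000j S between n3,n2
  Y(R3) = 0.004274+0.000j S between n1,n4
  I1: injects 0.00901 A into n0 (from n3)
  Y(R4) = 0.002941+0.000j S between n0,n4
  Y(R5) = 0.08929+0.000j S between n0,n2
  Y(L1) = 0.000-0.03147j S between n1,n2
  Y(C1) = 0.000+0.2629j S between n2,n1
  I2: injects 0.00506 A into n0 (from n2)
  Y(C2) = 0.000+0.004810j S between n1,n4
  I3: injects 0.65 A into n0 (from n1)
  Y(R6) = 0.0009434+0.000j S between n2,n1
  Y(R7) = 0.0005682+0.000j S between n4,n2
  Y(C3) = 0.000+0.001111j S between n2,n1
  Y(L2) = 0.000-0.01451j S between n0,n1
  Y(R8) = 0.0005319+0.000j S between n2,n3
  Y(R9) = 0.0008929+0.000j S between n3,n1
  Y(R10) = 0.1838+0.000j S between n4,n1
  Y(C4) = 0.000+0.03633j S between n1,n2
  Y(R11) = 0.0008264+0.000j S between n1,n4
  V1: constraint V(n1)−V(n4) = 2.17
  V2: constraint V(n0)−V(n3) = 1.36
Assemble and solve the 6×6 MNA system:
  V(n1)=-6.996+1.292j  V(n2)=-6.586-1.069j  V(n3)=-1.360+0.000j  V(n4)=-9.166+1.292j
  i(V1)=-0.4384-0.005297j  i(V2)=0.06780+0.009846j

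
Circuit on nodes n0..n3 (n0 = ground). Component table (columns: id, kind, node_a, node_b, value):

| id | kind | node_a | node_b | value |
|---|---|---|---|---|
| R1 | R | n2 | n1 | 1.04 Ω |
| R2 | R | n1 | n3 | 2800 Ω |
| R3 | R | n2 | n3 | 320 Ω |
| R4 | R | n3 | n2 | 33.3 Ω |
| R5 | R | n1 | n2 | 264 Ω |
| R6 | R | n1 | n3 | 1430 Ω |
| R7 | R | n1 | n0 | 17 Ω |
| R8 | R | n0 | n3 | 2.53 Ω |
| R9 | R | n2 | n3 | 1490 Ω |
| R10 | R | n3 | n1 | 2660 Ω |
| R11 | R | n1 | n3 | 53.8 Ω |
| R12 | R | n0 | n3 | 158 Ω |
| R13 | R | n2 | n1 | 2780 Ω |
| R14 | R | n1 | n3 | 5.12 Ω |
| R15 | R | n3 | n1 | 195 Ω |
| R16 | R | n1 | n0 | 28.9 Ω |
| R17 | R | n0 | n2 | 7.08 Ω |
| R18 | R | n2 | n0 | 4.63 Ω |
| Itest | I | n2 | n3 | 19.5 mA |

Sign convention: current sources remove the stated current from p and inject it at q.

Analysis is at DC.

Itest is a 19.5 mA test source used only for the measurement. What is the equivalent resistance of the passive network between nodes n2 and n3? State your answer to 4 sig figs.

R_eq = 2.430 Ω

Element admittances at DC:
  Y(R1) = 0.9615 S between n2,n1
  Y(R2) = 0.0003571 S between n1,n3
  Y(R3) = 0.003125 S between n2,n3
  Y(R4) = 0.03003 S between n3,n2
  Y(R5) = 0.003788 S between n1,n2
  Y(R6) = 0.0006993 S between n1,n3
  Y(R7) = 0.05882 S between n1,n0
  Y(R8) = 0.3953 S between n0,n3
  Y(R9) = 0.0006711 S between n2,n3
  Y(R10) = 0.0003759 S between n3,n1
  Y(R11) = 0.01859 S between n1,n3
  Y(R12) = 0.006329 S between n0,n3
  Y(R13) = 0.0003597 S between n2,n1
  Y(R14) = 0.1953 S between n1,n3
  Y(R15) = 0.005128 S between n3,n1
  Y(R16) = 0.03460 S between n1,n0
  Y(R17) = 0.1412 S between n0,n2
  Y(R18) = 0.2160 S between n2,n0
  Itest: injects 0.0195 A into n3 (from n2)
Assemble and solve the 3×3 MNA system:
  V(n1)=-0.01354  V(n2)=-0.02341  V(n3)=0.02397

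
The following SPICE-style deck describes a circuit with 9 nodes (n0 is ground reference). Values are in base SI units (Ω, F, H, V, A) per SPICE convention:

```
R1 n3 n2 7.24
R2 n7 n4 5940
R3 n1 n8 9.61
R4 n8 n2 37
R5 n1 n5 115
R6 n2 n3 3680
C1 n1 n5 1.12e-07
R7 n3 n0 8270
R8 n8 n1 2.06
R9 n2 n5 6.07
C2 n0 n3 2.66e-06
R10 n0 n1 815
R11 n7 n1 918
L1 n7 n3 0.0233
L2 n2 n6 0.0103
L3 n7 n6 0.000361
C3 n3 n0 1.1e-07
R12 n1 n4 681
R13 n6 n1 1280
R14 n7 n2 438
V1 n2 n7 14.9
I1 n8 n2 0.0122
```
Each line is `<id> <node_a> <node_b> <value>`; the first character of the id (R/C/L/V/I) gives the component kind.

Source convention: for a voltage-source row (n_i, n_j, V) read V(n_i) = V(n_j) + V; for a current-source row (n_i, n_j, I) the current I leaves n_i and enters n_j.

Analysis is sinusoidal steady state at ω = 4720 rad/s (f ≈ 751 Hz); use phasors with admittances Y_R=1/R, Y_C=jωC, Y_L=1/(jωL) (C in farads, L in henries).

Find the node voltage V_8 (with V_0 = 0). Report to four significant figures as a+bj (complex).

-0.9172-1.006j V

Element admittances at ω=4720 rad/s:
  Y(R1) = 0.1381+0.000j S between n3,n2
  Y(R2) = 0.0001684+0.000j S between n7,n4
  Y(R3) = 0.1041+0.000j S between n1,n8
  Y(R4) = 0.02703+0.000j S between n8,n2
  Y(R5) = 0.008696+0.000j S between n1,n5
  Y(R6) = 0.0002717+0.000j S between n2,n3
  Y(C1) = 0.000+0.0005286j S between n1,n5
  Y(R7) = 0.0001209+0.000j S between n3,n0
  Y(R8) = 0.4854+0.000j S between n8,n1
  Y(R9) = 0.1647+0.000j S between n2,n5
  Y(C2) = 0.000+0.01256j S between n0,n3
  Y(R10) = 0.001227+0.000j S between n0,n1
  Y(R11) = 0.001089+0.000j S between n7,n1
  Y(L1) = 0.000-0.009093j S between n7,n3
  Y(L2) = 0.000-0.02057j S between n2,n6
  Y(L3) = 0.000-0.5869j S between n7,n6
  Y(C3) = 0.000+0.0005192j S between n3,n0
  Y(R12) = 0.001468+0.000j S between n1,n4
  Y(R13) = 0.0007813+0.000j S between n6,n1
  Y(R14) = 0.002283+0.000j S between n7,n2
  V1: constraint V(n2)−V(n7) = 14.9
  I1: injects 0.0122 A into n2 (from n8)
Assemble and solve the 9×9 MNA system:
  V(n1)=-0.9462-1.004j  V(n2)=0.1669-1.053j  V(n3)=0.09505-0.08792j  V(n4)=-2.364-1.009j  V(n5)=0.1109-1.054j  V(n6)=-14.23-1.036j  V(n7)=-14.73-1.053j  V(n8)=-0.9172-1.006j
  i(V1)=-0.06992+0.4309j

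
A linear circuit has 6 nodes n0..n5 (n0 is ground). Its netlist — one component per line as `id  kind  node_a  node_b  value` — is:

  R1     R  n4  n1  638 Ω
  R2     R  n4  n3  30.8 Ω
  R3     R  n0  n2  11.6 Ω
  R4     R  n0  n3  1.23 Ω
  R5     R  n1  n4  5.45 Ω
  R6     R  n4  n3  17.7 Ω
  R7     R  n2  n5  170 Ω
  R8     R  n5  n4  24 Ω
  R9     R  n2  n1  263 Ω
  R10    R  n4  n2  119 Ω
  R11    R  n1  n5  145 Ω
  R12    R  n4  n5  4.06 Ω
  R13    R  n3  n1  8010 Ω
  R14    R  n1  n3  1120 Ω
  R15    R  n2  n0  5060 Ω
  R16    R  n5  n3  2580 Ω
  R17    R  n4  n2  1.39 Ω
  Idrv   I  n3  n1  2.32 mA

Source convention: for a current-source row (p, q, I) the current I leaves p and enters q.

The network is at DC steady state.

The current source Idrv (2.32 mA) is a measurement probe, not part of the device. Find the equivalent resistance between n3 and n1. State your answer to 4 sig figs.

MNA unknowns: 5 node voltages V₁..V_5
R1: Y=0.001567 on G[4,1]
R2: Y=0.03247 on G[4,3]
R3: Y=0.08621 on G[0,2]
R4: Y=0.8130 on G[0,3]
R5: Y=0.1835 on G[1,4]
R6: Y=0.05650 on G[4,3]
R7: Y=0.005882 on G[2,5]
R8: Y=0.04167 on G[5,4]
R9: Y=0.003802 on G[2,1]
R10: Y=0.008403 on G[4,2]
R11: Y=0.006897 on G[1,5]
R12: Y=0.2463 on G[4,5]
R13: Y=0.0001248 on G[3,1]
R14: Y=0.0008929 on G[1,3]
R15: Y=0.0001976 on G[2,0]
R16: Y=0.0003876 on G[5,3]
R17: Y=0.7194 on G[4,2]
Idrv: z[3]−=0.00232, z[1]+=0.00232
solve → V1=0.02476, V2=0.01175, V3=-0.001248, V4=0.01306, V5=0.01328

R_eq = 11.21 Ω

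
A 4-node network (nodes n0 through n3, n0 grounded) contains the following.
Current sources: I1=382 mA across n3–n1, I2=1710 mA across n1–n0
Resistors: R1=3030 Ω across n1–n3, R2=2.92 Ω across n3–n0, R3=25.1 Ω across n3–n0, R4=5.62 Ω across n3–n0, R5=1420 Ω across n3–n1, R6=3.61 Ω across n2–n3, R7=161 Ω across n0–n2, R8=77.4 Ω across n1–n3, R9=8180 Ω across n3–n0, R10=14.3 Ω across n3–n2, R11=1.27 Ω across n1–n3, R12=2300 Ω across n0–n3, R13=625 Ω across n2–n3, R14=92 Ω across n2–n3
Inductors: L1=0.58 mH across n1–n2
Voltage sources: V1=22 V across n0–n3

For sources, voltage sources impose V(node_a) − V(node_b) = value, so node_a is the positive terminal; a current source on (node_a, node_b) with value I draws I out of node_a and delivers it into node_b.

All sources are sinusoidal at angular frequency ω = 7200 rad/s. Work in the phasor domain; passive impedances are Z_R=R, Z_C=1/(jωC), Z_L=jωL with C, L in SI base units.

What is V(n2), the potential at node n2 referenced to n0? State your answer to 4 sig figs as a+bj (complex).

Apply KCL at each of the 3 non-ground nodes and solve the resulting linear system.
Node n1: branches {I1, R1, I2, R5, L1, R8, R11} → V_1 = -23.35-0.3178j
Node n2: branches {R6, L1, R7, R10, R13, R14} → V_2 = -22.29+0.6965j
Node n3: branches {I1, R1, R2, R3, R4, R5, R6, R8, R9, R10, R11, R12, R13, R14, V1} → V_3 = -22.00+0.000j
Source currents: i(V1)=-10.77+0.004326j

-22.29+0.6965j V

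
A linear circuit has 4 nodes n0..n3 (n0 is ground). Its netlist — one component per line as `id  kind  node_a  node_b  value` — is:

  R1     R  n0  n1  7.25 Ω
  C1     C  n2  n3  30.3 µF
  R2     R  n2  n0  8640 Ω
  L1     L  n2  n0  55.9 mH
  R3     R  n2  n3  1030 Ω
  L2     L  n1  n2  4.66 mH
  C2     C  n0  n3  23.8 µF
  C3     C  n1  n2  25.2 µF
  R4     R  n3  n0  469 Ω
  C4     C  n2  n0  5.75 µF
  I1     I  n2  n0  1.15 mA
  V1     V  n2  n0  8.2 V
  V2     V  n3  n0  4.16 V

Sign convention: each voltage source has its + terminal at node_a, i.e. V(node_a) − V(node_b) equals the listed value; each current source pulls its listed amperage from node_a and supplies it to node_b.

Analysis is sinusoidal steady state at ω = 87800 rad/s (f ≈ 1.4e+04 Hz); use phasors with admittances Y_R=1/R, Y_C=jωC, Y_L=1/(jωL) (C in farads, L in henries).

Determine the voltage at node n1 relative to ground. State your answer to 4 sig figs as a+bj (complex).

Element admittances at ω=87800 rad/s:
  Y(R1) = 0.1379+0.000j S between n0,n1
  Y(C1) = 0.000+2.660j S between n2,n3
  Y(R2) = 0.0001157+0.000j S between n2,n0
  Y(L1) = 0.000-0.0002037j S between n2,n0
  Y(R3) = 0.0009709+0.000j S between n2,n3
  Y(L2) = 0.000-0.002444j S between n1,n2
  Y(C2) = 0.000+2.090j S between n0,n3
  Y(C3) = 0.000+2.213j S between n1,n2
  Y(R4) = 0.002132+0.000j S between n3,n0
  Y(C4) = 0.000+0.5049j S between n2,n0
  I1: injects 0.00115 A into n0 (from n2)
  V1: constraint V(n2)−V(n0) = 8.2
  V2: constraint V(n3)−V(n0) = 4.16
Assemble and solve the 5×5 MNA system:
  V(n1)=8.168+0.5098j  V(n2)=8.200+0.000j  V(n3)=4.160+0.000j
  i(V1)=-1.133-14.96j  i(V2)=-0.004948+2.055j

8.168+0.5098j V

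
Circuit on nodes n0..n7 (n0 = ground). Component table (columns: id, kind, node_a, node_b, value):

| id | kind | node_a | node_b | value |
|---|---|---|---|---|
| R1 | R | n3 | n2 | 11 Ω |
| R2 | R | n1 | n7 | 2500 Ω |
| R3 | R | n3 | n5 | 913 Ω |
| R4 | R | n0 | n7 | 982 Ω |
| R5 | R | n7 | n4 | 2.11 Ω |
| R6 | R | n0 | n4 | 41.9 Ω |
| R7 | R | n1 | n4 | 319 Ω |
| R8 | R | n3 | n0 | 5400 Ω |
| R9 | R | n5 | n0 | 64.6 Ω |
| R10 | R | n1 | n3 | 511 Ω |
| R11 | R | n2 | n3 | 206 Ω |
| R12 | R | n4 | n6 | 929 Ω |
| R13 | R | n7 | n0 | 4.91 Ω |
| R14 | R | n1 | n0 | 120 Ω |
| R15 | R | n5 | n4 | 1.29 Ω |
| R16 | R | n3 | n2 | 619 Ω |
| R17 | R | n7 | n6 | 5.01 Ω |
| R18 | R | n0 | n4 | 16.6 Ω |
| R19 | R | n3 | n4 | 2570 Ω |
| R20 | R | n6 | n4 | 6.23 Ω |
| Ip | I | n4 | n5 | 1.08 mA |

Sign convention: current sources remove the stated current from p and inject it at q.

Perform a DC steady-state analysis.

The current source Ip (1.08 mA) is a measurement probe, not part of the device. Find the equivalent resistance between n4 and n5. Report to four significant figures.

Element admittances at DC:
  Y(R1) = 0.09091 S between n3,n2
  Y(R2) = 0.0004000 S between n1,n7
  Y(R3) = 0.001095 S between n3,n5
  Y(R4) = 0.001018 S between n0,n7
  Y(R5) = 0.4739 S between n7,n4
  Y(R6) = 0.02387 S between n0,n4
  Y(R7) = 0.003135 S between n1,n4
  Y(R8) = 0.0001852 S between n3,n0
  Y(R9) = 0.01548 S between n5,n0
  Y(R10) = 0.001957 S between n1,n3
  Y(R11) = 0.004854 S between n2,n3
  Y(R12) = 0.001076 S between n4,n6
  Y(R13) = 0.2037 S between n7,n0
  Y(R14) = 0.008333 S between n1,n0
  Y(R15) = 0.7752 S between n5,n4
  Y(R16) = 0.001616 S between n3,n2
  Y(R17) = 0.1996 S between n7,n6
  Y(R18) = 0.06024 S between n0,n4
  Y(R19) = 0.0003891 S between n3,n4
  Y(R20) = 0.1605 S between n6,n4
  Ip: injects 0.00108 A into n5 (from n4)
Assemble and solve the 7×7 MNA system:
  V(n1)=3.470e-05  V(n2)=0.0003961  V(n3)=0.0003961  V(n4)=-8.620e-05  V(n5)=0.001280  V(n6)=-7.347e-05  V(n7)=-6.317e-05

R_eq = 1.265 Ω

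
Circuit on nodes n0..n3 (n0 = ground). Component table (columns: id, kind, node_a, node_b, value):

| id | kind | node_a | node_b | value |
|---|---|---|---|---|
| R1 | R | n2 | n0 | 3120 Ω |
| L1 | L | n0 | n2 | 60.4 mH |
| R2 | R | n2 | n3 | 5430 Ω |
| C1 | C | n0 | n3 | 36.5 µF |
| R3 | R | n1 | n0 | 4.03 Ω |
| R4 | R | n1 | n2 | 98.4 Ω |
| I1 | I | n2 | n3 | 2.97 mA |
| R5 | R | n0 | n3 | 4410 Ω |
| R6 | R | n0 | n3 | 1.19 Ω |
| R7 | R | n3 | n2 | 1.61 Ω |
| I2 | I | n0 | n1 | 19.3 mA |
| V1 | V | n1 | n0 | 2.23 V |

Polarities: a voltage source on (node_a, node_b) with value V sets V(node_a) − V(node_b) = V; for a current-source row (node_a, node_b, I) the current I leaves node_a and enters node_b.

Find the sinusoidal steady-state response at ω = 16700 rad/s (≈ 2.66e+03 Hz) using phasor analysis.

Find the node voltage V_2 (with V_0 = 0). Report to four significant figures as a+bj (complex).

Element admittances at ω=16700 rad/s:
  Y(R1) = 0.0003205+0.000j S between n2,n0
  Y(L1) = 0.000-0.0009914j S between n0,n2
  Y(R2) = 0.0001842+0.000j S between n2,n3
  Y(C1) = 0.000+0.6096j S between n0,n3
  Y(R3) = 0.2481+0.000j S between n1,n0
  Y(R4) = 0.01016+0.000j S between n1,n2
  I1: injects 0.00297 A into n3 (from n2)
  Y(R5) = 0.0002268+0.000j S between n0,n3
  Y(R6) = 0.8403+0.000j S between n0,n3
  Y(R7) = 0.6211+0.000j S between n3,n2
  I2: injects 0.0193 A into n1 (from n0)
  V1: constraint V(n1)−V(n0) = 2.23
Assemble and solve the 4×4 MNA system:
  V(n1)=2.230+0.000j  V(n2)=0.04828-0.01212j  V(n3)=0.01738-0.01240j
  i(V1)=-0.5562-0.0001231j

0.04828-0.01212j V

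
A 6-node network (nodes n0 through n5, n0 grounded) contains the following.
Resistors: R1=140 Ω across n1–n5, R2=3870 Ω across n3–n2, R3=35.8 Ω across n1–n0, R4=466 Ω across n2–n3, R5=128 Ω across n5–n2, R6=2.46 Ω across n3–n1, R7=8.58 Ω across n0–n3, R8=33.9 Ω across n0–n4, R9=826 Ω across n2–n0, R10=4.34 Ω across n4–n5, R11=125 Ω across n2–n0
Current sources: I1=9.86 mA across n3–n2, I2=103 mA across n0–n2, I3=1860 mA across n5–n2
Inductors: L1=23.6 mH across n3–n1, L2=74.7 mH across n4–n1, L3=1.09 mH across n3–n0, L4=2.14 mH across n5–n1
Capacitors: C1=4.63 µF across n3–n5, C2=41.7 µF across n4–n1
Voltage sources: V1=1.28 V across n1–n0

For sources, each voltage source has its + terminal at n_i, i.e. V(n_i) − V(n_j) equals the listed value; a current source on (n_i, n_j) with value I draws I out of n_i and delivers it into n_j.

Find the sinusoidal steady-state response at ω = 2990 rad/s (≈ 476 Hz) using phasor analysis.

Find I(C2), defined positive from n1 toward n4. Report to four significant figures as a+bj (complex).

Apply KCL at each of the 5 non-ground nodes and solve the resulting linear system.
Node n1: branches {R1, R3, L1, R6, L2, L4, C2, V1} → V_1 = 1.280+0.000j
Node n2: branches {I1, R2, R4, R5, I2, I3, R9, R11} → V_2 = 98.78-2.873j
Node n3: branches {I1, R2, R4, L1, R6, C1, R7, L3} → V_3 = 1.309+0.5253j
Node n4: branches {L2, R8, R10, C2} → V_4 = -7.569-2.385j
Node n5: branches {R1, R5, C1, I3, L4, R10} → V_5 = -7.294-7.306j
Source currents: i(V1)=-0.9330+0.4372j

-0.2973+1.103j A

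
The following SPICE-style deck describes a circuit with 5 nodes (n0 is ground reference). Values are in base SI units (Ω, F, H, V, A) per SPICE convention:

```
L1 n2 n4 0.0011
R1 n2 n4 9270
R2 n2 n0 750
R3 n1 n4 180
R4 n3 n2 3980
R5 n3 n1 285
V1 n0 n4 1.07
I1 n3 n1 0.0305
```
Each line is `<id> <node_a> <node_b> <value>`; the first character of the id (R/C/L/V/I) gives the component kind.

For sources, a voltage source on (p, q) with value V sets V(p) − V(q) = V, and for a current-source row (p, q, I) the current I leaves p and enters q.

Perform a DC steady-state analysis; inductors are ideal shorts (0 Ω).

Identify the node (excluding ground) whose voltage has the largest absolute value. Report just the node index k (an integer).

MNA unknowns: 4 node voltages V₁..V_4 plus 2 source currents (L1, V1)
L1: row V2−V4=0, i_L1 at 2,4
R1: Y=0.0001079 on G[2,4]
R2: Y=0.001333 on G[2,0]
R3: Y=0.005556 on G[1,4]
R4: Y=0.0002513 on G[3,2]
R5: Y=0.003509 on G[3,1]
V1: row V0−V4=1.07, i_V1 at 0,4
I1: z[3]−=0.0305, z[1]+=0.0305
solve → V1=-0.7180, V2=-1.070, V3=-8.853, V4=-1.070
aux → i_L1=-0.0005289, i_V1=-0.001427

3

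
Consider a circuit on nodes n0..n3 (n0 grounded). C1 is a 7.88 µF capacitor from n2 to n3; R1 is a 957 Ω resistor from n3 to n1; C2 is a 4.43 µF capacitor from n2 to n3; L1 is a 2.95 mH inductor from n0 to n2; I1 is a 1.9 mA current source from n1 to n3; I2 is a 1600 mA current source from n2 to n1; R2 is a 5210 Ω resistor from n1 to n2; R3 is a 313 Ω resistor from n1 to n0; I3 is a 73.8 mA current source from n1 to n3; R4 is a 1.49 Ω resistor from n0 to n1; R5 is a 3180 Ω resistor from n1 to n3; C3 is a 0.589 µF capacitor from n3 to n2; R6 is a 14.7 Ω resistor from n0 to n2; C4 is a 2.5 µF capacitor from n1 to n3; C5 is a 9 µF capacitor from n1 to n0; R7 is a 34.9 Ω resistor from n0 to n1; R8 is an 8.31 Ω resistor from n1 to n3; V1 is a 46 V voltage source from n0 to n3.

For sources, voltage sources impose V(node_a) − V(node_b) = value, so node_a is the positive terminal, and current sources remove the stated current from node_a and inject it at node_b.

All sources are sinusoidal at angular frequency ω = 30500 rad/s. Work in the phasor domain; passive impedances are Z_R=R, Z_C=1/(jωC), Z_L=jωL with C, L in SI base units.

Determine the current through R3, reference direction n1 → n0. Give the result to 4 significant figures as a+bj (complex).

Element admittances at ω=30500 rad/s:
  Y(C1) = 0.000+0.2403j S between n2,n3
  Y(R1) = 0.001045+0.000j S between n3,n1
  Y(C2) = 0.000+0.1351j S between n2,n3
  Y(L1) = 0.000-0.01111j S between n0,n2
  I1: injects 0.0019 A into n3 (from n1)
  I2: injects 1.6 A into n1 (from n2)
  Y(R2) = 0.0001919+0.000j S between n1,n2
  Y(R3) = 0.003195+0.000j S between n1,n0
  I3: injects 0.0738 A into n3 (from n1)
  Y(R4) = 0.6711+0.000j S between n0,n1
  Y(R5) = 0.0003145+0.000j S between n1,n3
  Y(C3) = 0.000+0.01796j S between n3,n2
  Y(R6) = 0.06803+0.000j S between n0,n2
  Y(C4) = 0.000+0.07625j S between n1,n3
  Y(C5) = 0.000+0.2745j S between n1,n0
  Y(R7) = 0.02865+0.000j S between n0,n1
  Y(R8) = 0.1203+0.000j S between n1,n3
  V1: constraint V(n0)−V(n3) = 46
Assemble and solve the 4×4 MNA system:
  V(n1)=-5.723-1.820j  V(n2)=-46.60-4.128j  V(n3)=-46.00+0.000j
  i(V1)=-6.740-2.613j

-0.01828-0.005813j A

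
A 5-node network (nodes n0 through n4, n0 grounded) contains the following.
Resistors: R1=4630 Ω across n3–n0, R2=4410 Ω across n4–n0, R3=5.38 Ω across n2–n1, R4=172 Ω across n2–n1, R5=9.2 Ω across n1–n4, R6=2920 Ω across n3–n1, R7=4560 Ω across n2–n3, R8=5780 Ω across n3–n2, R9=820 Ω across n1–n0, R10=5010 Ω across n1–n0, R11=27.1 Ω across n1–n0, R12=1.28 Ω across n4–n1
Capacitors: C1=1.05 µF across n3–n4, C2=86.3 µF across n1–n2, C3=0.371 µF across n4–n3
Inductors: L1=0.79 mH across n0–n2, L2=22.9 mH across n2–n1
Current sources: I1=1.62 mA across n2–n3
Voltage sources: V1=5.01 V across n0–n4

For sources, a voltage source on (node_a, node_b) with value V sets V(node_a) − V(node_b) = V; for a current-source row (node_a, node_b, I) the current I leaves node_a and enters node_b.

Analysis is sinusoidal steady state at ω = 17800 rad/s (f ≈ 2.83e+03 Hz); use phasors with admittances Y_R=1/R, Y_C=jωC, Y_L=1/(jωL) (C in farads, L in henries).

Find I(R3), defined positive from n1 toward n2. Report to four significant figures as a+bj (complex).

Element admittances at ω=17800 rad/s:
  Y(R1) = 0.0002160+0.000j S between n3,n0
  Y(C1) = 0.000+0.01869j S between n3,n4
  Y(L1) = 0.000-0.07111j S between n0,n2
  Y(R2) = 0.0002268+0.000j S between n4,n0
  Y(R3) = 0.1859+0.000j S between n2,n1
  Y(R4) = 0.005814+0.000j S between n2,n1
  Y(R5) = 0.1087+0.000j S between n1,n4
  Y(R6) = 0.0003425+0.000j S between n3,n1
  Y(R7) = 0.0002193+0.000j S between n2,n3
  Y(R8) = 0.0001730+0.000j S between n3,n2
  I1: injects 0.00162 A into n3 (from n2)
  Y(R9) = 0.001220+0.000j S between n1,n0
  Y(L2) = 0.000-0.002453j S between n2,n1
  Y(C2) = 0.000+1.536j S between n1,n2
  Y(C3) = 0.000+0.006604j S between n4,n3
  Y(R10) = 0.0001996+0.000j S between n1,n0
  Y(R11) = 0.03690+0.000j S between n1,n0
  Y(R12) = 0.7812+0.000j S between n4,n1
  V1: constraint V(n0)−V(n4) = 5.01
Assemble and solve the 5×5 MNA system:
  V(n1)=-4.772-0.3826j  V(n2)=-4.998-0.4297j  V(n3)=-5.018-0.1105j  V(n4)=-5.010+0.000j
  i(V1)=-0.2156+0.3407j

0.04197+0.008751j A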